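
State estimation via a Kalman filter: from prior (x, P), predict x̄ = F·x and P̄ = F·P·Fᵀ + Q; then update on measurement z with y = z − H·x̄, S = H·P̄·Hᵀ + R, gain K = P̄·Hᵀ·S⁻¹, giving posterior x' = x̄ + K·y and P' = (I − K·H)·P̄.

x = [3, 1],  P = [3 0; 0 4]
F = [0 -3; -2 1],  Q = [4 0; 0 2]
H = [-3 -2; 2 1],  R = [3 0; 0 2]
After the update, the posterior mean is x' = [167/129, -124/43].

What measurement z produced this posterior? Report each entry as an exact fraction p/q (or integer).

z = [1, -1]

x̄ = F·x = [-3, -5]
P̄ = F·P·Fᵀ + Q = [40 -12; -12 18]
S = H·P̄·Hᵀ + R = [291 -192; -192 132]
K = P̄·Hᵀ·S⁻¹ = [32/129 113/129; -32/43 -97/86]
x' − x̄ = [554/129, 91/43] = K·y
y = (KᵀK)⁻¹·Kᵀ·(x' − x̄) = [-18, 10]
z = y + H·x̄ = [-18, 10] + [19, -11] = [1, -1]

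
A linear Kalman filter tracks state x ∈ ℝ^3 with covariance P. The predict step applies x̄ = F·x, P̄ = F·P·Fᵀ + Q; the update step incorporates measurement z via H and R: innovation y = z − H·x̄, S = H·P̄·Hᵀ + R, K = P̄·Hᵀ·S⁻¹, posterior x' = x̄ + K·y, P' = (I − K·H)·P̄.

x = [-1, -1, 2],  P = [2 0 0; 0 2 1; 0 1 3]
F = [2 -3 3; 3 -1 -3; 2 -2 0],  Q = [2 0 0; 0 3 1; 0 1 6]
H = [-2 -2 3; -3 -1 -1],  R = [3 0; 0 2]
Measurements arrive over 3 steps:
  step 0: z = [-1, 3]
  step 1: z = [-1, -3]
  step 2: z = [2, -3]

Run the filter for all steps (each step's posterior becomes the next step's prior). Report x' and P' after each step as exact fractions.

step 0: x̄ = F·x = [7, -8, 0]
step 0: P̄ = F·P·Fᵀ + Q = [37 -3 14; -3 56 23; 14 23 22]
step 0: y = z − H·x̄ = [-3, 16]
step 0: S = H·P̄·Hᵀ + R = [105 123; 123 525]
step 0: K = P̄·Hᵀ·S⁻¹ = [113/3333 -267/1111; -3605/13332 -311/4444; 197/1212 -247/1212]
step 0: x' = x̄ + K·y = [3392/1111, -36923/4444, -4543/1212]
step 0: P' = (I − K·H)·P̄ = [28537/3333 -61888/3333 -2011/303; -61888/3333 547897/13332 17875/1212; -2011/303 17875/1212 6751/1212]
step 1: x̄ = F·x = [21983/1111, 2900/101, 50491/2222]
step 1: P̄ = F·P·Fᵀ + Q = [1113061/3333 120400/303 1127210/3333; 120400/303 148667/303 124661/303; 1127210/3333 124661/303 1177147/3333]
step 1: y = z − H·x̄ = [61837/2222, 239523/2222]
step 1: S = H·P̄·Hᵀ + R = [737114/1111 2583686/1111; 2583686/1111 30288901/3333]
step 1: K = P̄·Hᵀ·S⁻¹ = [-51815353/1035136333 -26377585/147876619; -177194909/2070272666 -30837929/147876619; 472584911/2070272666 -37590029/147876619]
step 1: x' = x̄ + K·y = [-863892894/1035136333, 15946614539/4140545332, 6932402425/4140545332]
step 1: P' = (I − K·H)·P̄ = [1669513294/1035136333 -3420268321/1035136333 -1218985371/1035136333; -3420268321/1035136333 15673574765/2070272666 5711497173/2070272666; -1218985371/1035136333 5711497173/2070272666 2654935865/2070272666]
step 2: x̄ = F·x = [-16976889747/2070272666, -23555268271/2070272666, -19402186115/2070272666]
step 2: P̄ = F·P·Fᵀ + Q = [66238544520/1035136333 72680717456/1035136333 63453056936/1035136333; 72680717456/1035136333 97512865543/1035136333 78536341175/1035136333; 63453056936/1035136333 78536341175/1035136333 71598167272/1035136333]
step 2: y = z − H·x̄ = [-18717212359/2070272666, -100098941625/2070272666]
step 2: S = H·P̄·Hᵀ + R = [180067517015/1035136333 436400496311/1035136333; 436400496311/1035136333 1741203534863/1035136333]
step 2: K = P̄·Hᵀ·S⁻¹ = [-19169130825/381124094219 -890360510563/4954613224847; -259061809119/3048992753752 -8127051585813/39636905798776; 2090224308863/9146978261256 -30063470844323/118910717396328]
step 2: x' = x̄ + K·y = [9346138288677/9909226449694, -27587087705303/39636905798776, 93510631139699/118910717396328]
step 2: P' = (I − K·H)·P̄ = [7969904485808/4954613224847 -16315838035667/4954613224847 -5813154400631/4954613224847; -16315838035667/4954613224847 298931893441843/39636905798776 108902322585791/39636905798776; -5813154400631/4954613224847 108902322585791/39636905798776 151967090776705/118910717396328]

step 0: x' = [3392/1111, -36923/4444, -4543/1212], P' = [28537/3333 -61888/3333 -2011/303; -61888/3333 547897/13332 17875/1212; -2011/303 17875/1212 6751/1212]
step 1: x' = [-863892894/1035136333, 15946614539/4140545332, 6932402425/4140545332], P' = [1669513294/1035136333 -3420268321/1035136333 -1218985371/1035136333; -3420268321/1035136333 15673574765/2070272666 5711497173/2070272666; -1218985371/1035136333 5711497173/2070272666 2654935865/2070272666]
step 2: x' = [9346138288677/9909226449694, -27587087705303/39636905798776, 93510631139699/118910717396328], P' = [7969904485808/4954613224847 -16315838035667/4954613224847 -5813154400631/4954613224847; -16315838035667/4954613224847 298931893441843/39636905798776 108902322585791/39636905798776; -5813154400631/4954613224847 108902322585791/39636905798776 151967090776705/118910717396328]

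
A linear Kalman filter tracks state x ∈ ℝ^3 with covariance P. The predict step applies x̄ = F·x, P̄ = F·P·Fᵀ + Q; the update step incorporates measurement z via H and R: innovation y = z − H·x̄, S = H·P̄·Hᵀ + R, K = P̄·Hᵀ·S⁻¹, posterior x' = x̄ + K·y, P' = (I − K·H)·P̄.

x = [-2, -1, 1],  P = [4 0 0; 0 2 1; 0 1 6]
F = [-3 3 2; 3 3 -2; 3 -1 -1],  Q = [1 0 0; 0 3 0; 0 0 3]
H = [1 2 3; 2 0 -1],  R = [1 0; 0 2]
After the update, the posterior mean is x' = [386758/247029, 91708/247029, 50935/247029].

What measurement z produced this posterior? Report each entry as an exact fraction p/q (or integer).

z = [3, 3]

x̄ = F·x = [5, -11, -6]
P̄ = F·P·Fᵀ + Q = [91 -42 -59; -42 69 41; -59 41 49]
S = H·P̄·Hᵀ + R = [779 -510; -510 651]
K = P̄·Hᵀ·S⁻¹ = [4080/82343 101039/247029; 26273/82343 14315/247029; 8500/82343 -43393/247029]
x' − x̄ = [-848387/247029, 2809027/247029, 1533109/247029] = K·y
y = (KᵀK)⁻¹·Kᵀ·(x' − x̄) = [38, -13]
z = y + H·x̄ = [38, -13] + [-35, 16] = [3, 3]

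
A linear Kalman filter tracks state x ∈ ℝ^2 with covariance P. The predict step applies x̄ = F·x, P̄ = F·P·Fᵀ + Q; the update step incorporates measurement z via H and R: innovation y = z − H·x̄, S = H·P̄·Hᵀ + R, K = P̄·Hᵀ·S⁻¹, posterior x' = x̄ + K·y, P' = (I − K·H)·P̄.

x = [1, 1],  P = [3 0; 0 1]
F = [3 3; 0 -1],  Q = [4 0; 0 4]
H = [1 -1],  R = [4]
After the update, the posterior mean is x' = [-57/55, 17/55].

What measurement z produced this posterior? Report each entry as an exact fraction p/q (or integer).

x̄ = F·x = [6, -1]
P̄ = F·P·Fᵀ + Q = [40 -3; -3 5]
S = H·P̄·Hᵀ + R = [55]
K = P̄·Hᵀ·S⁻¹ = [43/55; -8/55]
x' − x̄ = [-387/55, 72/55] = K·y
y = (KᵀK)⁻¹·Kᵀ·(x' − x̄) = [-9]
z = y + H·x̄ = [-9] + [7] = [-2]

z = [-2]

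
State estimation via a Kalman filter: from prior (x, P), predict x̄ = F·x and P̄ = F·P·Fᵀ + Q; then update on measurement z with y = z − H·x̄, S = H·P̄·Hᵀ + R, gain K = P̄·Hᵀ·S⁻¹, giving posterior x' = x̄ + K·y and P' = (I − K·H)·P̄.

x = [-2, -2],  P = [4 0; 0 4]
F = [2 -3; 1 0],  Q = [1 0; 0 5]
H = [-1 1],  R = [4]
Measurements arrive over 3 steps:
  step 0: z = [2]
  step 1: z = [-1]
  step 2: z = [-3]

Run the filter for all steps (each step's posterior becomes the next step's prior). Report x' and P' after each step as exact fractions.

step 0: x̄ = F·x = [2, -2]
step 0: P̄ = F·P·Fᵀ + Q = [53 8; 8 9]
step 0: y = z − H·x̄ = [6]
step 0: S = H·P̄·Hᵀ + R = [50]
step 0: K = P̄·Hᵀ·S⁻¹ = [-9/10; 1/50]
step 0: x' = x̄ + K·y = [-17/5, -47/25]
step 0: P' = (I − K·H)·P̄ = [25/2 89/10; 89/10 449/50]
step 1: x̄ = F·x = [-29/25, -17/5]
step 1: P̄ = F·P·Fᵀ + Q = [1251/50 -17/10; -17/10 35/2]
step 1: y = z − H·x̄ = [31/25]
step 1: S = H·P̄·Hᵀ + R = [1248/25]
step 1: K = P̄·Hᵀ·S⁻¹ = [-167/312; 5/13]
step 1: x' = x̄ + K·y = [-569/312, -38/13]
step 1: P' = (I − K·H)·P̄ = [418/39 223/26; 223/26 263/26]
step 2: x̄ = F·x = [799/156, -569/312]
step 2: P̄ = F·P·Fᵀ + Q = [2495/78 -335/78; -335/78 613/39]
step 2: y = z − H·x̄ = [1231/312]
step 2: S = H·P̄·Hᵀ + R = [4703/78]
step 2: K = P̄·Hᵀ·S⁻¹ = [-2830/4703; 1561/4703]
step 2: x' = x̄ + K·y = [12922/4703, -2418/4703]
step 2: P' = (I − K·H)·P̄ = [95515/9406 72875/9406; 72875/9406 85363/9406]

step 0: x' = [-17/5, -47/25], P' = [25/2 89/10; 89/10 449/50]
step 1: x' = [-569/312, -38/13], P' = [418/39 223/26; 223/26 263/26]
step 2: x' = [12922/4703, -2418/4703], P' = [95515/9406 72875/9406; 72875/9406 85363/9406]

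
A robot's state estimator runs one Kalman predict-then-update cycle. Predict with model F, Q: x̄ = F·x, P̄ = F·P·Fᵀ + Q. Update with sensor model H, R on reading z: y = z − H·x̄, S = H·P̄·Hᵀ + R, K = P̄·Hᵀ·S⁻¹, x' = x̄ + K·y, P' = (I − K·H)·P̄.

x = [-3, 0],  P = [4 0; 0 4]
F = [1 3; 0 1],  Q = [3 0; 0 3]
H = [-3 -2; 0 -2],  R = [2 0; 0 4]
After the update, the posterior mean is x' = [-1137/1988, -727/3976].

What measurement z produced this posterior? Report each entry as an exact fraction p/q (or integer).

x̄ = F·x = [-3, 0]
P̄ = F·P·Fᵀ + Q = [43 12; 12 7]
S = H·P̄·Hᵀ + R = [561 100; 100 32]
K = P̄·Hᵀ·S⁻¹ = [-156/497 459/1988; -25/994 -1427/3976]
x' − x̄ = [4827/1988, -727/3976] = K·y
y = (KᵀK)⁻¹·Kᵀ·(x' − x̄) = [-7, 1]
z = y + H·x̄ = [-7, 1] + [9, 0] = [2, 1]

z = [2, 1]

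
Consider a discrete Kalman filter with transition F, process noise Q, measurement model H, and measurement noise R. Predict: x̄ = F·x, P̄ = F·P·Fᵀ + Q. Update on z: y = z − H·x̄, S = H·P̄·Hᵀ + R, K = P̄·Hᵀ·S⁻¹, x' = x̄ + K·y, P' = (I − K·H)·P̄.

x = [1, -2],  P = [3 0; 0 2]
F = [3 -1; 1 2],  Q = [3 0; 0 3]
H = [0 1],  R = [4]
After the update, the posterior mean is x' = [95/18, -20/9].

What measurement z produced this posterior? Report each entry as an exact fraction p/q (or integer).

z = [-2]

x̄ = F·x = [5, -3]
P̄ = F·P·Fᵀ + Q = [32 5; 5 14]
S = H·P̄·Hᵀ + R = [18]
K = P̄·Hᵀ·S⁻¹ = [5/18; 7/9]
x' − x̄ = [5/18, 7/9] = K·y
y = (KᵀK)⁻¹·Kᵀ·(x' − x̄) = [1]
z = y + H·x̄ = [1] + [-3] = [-2]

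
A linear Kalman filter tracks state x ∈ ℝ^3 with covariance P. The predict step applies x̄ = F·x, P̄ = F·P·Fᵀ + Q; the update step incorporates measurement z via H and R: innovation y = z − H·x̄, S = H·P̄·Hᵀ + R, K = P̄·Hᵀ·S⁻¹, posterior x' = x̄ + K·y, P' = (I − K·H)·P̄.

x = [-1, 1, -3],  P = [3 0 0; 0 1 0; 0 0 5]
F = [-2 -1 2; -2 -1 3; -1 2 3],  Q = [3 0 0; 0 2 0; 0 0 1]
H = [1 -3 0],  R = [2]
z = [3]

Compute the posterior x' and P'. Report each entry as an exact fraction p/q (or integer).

x' = [-7/20, -23/20, -7/20]
P' = [2871/320 1019/320 371/320; 1019/320 431/320 199/320; 371/320 199/320 4191/320]

x̄ = F·x = [-5, -8, -6]
P̄ = F·P·Fᵀ + Q = [36 43 34; 43 60 49; 34 49 53]
y = z − H·x̄ = [-16]
S = H·P̄·Hᵀ + R = [320]
K = P̄·Hᵀ·S⁻¹ = [-93/320; -137/320; -113/320]
x' = x̄ + K·y = [-7/20, -23/20, -7/20]
P' = (I − K·H)·P̄ = [2871/320 1019/320 371/320; 1019/320 431/320 199/320; 371/320 199/320 4191/320]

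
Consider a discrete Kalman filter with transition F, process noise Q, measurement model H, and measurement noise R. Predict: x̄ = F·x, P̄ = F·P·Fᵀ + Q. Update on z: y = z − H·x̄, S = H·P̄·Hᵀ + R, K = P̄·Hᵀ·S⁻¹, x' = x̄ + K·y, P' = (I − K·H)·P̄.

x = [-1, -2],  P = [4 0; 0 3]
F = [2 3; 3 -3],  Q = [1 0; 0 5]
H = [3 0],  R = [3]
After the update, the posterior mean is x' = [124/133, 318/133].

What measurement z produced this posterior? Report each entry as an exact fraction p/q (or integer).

x̄ = F·x = [-8, 3]
P̄ = F·P·Fᵀ + Q = [44 -3; -3 68]
S = H·P̄·Hᵀ + R = [399]
K = P̄·Hᵀ·S⁻¹ = [44/133; -3/133]
x' − x̄ = [1188/133, -81/133] = K·y
y = (KᵀK)⁻¹·Kᵀ·(x' − x̄) = [27]
z = y + H·x̄ = [27] + [-24] = [3]

z = [3]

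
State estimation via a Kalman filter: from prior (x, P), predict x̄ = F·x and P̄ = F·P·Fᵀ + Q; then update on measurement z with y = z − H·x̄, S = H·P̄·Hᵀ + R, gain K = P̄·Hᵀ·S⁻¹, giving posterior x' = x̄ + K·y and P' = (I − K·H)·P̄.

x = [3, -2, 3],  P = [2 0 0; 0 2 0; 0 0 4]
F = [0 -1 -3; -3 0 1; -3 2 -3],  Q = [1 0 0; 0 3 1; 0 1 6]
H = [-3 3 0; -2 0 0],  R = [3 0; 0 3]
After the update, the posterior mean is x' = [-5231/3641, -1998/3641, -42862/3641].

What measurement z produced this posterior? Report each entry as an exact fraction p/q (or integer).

z = [3, 2]

x̄ = F·x = [-7, -6, -22]
P̄ = F·P·Fᵀ + Q = [39 -12 32; -12 25 7; 32 7 68]
S = H·P̄·Hᵀ + R = [795 306; 306 159]
K = P̄·Hᵀ·S⁻¹ = [-51/3641 -1688/3641; 1145/3641 -1654/3641; 851/3641 -9310/10923]
x' − x̄ = [20256/3641, 19848/3641, 37240/3641] = K·y
y = (KᵀK)⁻¹·Kᵀ·(x' − x̄) = [0, -12]
z = y + H·x̄ = [0, -12] + [3, 14] = [3, 2]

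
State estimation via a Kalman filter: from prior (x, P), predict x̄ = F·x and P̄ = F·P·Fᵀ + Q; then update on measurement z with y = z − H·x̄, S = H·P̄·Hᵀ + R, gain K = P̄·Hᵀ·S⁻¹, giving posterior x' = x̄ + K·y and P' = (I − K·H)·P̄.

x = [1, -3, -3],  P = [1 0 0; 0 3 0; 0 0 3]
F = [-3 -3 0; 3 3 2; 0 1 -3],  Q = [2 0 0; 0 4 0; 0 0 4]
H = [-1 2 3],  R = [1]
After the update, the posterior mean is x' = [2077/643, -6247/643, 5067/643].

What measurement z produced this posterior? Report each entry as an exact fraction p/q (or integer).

x̄ = F·x = [6, -12, 6]
P̄ = F·P·Fᵀ + Q = [38 -36 -9; -36 52 -9; -9 -9 34]
S = H·P̄·Hᵀ + R = [643]
K = P̄·Hᵀ·S⁻¹ = [-137/643; 113/643; 93/643]
x' − x̄ = [-1781/643, 1469/643, 1209/643] = K·y
y = (KᵀK)⁻¹·Kᵀ·(x' − x̄) = [13]
z = y + H·x̄ = [13] + [-12] = [1]

z = [1]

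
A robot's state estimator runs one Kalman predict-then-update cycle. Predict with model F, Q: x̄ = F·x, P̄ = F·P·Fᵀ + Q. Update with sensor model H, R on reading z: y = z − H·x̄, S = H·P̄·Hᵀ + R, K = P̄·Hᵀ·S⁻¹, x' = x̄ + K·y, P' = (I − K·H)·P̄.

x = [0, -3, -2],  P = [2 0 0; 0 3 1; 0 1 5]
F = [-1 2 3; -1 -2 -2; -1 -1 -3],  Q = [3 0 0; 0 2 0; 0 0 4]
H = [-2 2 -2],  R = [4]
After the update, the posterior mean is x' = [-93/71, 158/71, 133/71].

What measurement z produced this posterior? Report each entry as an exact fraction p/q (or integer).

z = [3]

x̄ = F·x = [-12, 10, 9]
P̄ = F·P·Fᵀ + Q = [74 -50 -58; -50 44 46; -58 46 60]
S = H·P̄·Hᵀ + R = [284]
K = P̄·Hᵀ·S⁻¹ = [-33/71; 24/71; 22/71]
x' − x̄ = [759/71, -552/71, -506/71] = K·y
y = (KᵀK)⁻¹·Kᵀ·(x' − x̄) = [-23]
z = y + H·x̄ = [-23] + [26] = [3]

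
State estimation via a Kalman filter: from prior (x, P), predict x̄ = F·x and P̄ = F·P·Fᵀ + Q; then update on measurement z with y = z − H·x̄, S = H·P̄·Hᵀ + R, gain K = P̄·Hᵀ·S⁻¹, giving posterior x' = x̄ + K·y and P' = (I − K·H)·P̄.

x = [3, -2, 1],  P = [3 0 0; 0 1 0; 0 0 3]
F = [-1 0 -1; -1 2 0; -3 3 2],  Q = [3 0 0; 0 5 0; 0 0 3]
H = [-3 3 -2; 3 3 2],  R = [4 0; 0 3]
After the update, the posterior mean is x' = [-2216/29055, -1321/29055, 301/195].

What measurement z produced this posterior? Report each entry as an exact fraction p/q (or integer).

x̄ = F·x = [-4, -7, -13]
P̄ = F·P·Fᵀ + Q = [9 3 3; 3 12 15; 3 15 51]
S = H·P̄·Hᵀ + R = [199 -213; -213 666]
K = P̄·Hᵀ·S⁻¹ = [-782/9685 1082/29055; 1553/9685 4762/29055; -8/65 38/195]
x' − x̄ = [114004/29055, 202064/29055, 2836/195] = K·y
y = (KᵀK)⁻¹·Kᵀ·(x' − x̄) = [-20, 62]
z = y + H·x̄ = [-20, 62] + [17, -59] = [-3, 3]

z = [-3, 3]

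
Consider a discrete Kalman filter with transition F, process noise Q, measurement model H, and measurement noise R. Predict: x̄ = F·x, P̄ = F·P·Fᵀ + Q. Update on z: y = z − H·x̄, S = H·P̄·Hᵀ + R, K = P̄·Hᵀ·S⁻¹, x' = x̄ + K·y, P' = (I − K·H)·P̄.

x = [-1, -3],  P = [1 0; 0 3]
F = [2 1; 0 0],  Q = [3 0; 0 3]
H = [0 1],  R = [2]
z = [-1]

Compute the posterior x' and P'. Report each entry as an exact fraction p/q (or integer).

x̄ = F·x = [-5, 0]
P̄ = F·P·Fᵀ + Q = [10 0; 0 3]
y = z − H·x̄ = [-1]
S = H·P̄·Hᵀ + R = [5]
K = P̄·Hᵀ·S⁻¹ = [0; 3/5]
x' = x̄ + K·y = [-5, -3/5]
P' = (I − K·H)·P̄ = [10 0; 0 6/5]

x' = [-5, -3/5]
P' = [10 0; 0 6/5]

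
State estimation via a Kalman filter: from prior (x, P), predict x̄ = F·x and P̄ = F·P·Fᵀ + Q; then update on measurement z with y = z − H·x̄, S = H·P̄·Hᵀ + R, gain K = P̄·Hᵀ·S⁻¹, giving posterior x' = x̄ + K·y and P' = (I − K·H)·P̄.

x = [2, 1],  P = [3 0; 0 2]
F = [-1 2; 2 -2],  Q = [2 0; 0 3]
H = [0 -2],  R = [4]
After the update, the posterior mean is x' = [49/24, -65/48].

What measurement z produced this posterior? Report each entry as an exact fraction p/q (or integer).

x̄ = F·x = [0, 2]
P̄ = F·P·Fᵀ + Q = [13 -14; -14 23]
S = H·P̄·Hᵀ + R = [96]
K = P̄·Hᵀ·S⁻¹ = [7/24; -23/48]
x' − x̄ = [49/24, -161/48] = K·y
y = (KᵀK)⁻¹·Kᵀ·(x' − x̄) = [7]
z = y + H·x̄ = [7] + [-4] = [3]

z = [3]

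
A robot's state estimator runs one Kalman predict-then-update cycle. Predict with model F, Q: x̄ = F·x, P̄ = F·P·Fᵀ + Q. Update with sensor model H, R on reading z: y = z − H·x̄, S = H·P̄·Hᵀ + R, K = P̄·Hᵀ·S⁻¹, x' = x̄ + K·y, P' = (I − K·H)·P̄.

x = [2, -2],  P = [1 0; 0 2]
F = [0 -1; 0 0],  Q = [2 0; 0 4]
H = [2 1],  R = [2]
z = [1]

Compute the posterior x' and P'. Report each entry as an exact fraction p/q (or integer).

x̄ = F·x = [2, 0]
P̄ = F·P·Fᵀ + Q = [4 0; 0 4]
y = z − H·x̄ = [-3]
S = H·P̄·Hᵀ + R = [22]
K = P̄·Hᵀ·S⁻¹ = [4/11; 2/11]
x' = x̄ + K·y = [10/11, -6/11]
P' = (I − K·H)·P̄ = [12/11 -16/11; -16/11 36/11]

x' = [10/11, -6/11]
P' = [12/11 -16/11; -16/11 36/11]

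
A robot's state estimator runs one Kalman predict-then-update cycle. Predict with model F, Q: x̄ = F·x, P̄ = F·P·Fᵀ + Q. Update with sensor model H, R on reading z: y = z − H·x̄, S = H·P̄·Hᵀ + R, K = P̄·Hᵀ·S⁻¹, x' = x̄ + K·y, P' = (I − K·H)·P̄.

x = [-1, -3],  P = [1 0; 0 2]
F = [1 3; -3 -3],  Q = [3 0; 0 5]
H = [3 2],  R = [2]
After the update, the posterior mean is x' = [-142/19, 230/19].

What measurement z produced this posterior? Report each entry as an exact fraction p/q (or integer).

z = [2]

x̄ = F·x = [-10, 12]
P̄ = F·P·Fᵀ + Q = [22 -21; -21 32]
S = H·P̄·Hᵀ + R = [76]
K = P̄·Hᵀ·S⁻¹ = [6/19; 1/76]
x' − x̄ = [48/19, 2/19] = K·y
y = (KᵀK)⁻¹·Kᵀ·(x' − x̄) = [8]
z = y + H·x̄ = [8] + [-6] = [2]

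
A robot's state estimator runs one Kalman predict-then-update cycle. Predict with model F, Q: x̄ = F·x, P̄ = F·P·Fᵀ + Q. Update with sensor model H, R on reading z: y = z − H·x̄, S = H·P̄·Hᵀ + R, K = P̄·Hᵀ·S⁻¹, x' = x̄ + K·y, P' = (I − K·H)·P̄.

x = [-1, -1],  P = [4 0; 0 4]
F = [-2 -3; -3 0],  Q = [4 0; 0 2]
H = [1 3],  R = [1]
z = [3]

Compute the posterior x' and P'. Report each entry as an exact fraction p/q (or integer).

x̄ = F·x = [5, 3]
P̄ = F·P·Fᵀ + Q = [56 24; 24 38]
y = z − H·x̄ = [-11]
S = H·P̄·Hᵀ + R = [543]
K = P̄·Hᵀ·S⁻¹ = [128/543; 46/181]
x' = x̄ + K·y = [1307/543, 37/181]
P' = (I − K·H)·P̄ = [14024/543 -1544/181; -1544/181 530/181]

x' = [1307/543, 37/181]
P' = [14024/543 -1544/181; -1544/181 530/181]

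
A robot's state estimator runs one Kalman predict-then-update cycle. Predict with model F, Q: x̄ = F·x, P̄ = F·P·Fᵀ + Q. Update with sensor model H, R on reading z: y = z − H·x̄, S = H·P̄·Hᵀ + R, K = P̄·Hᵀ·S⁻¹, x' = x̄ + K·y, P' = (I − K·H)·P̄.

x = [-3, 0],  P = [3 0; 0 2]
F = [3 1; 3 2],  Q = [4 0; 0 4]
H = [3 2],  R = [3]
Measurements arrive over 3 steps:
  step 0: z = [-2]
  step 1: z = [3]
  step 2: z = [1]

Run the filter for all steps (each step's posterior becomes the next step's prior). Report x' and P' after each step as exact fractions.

step 0: x' = [-23/36, -11/92], P' = [61/36 -9/4; -9/4 339/92]
step 1: x' = [20647/19914, -2585/13276], P' = [6201/3319 -16323/6638; -16323/6638 51879/13276]
step 2: x' = [-287592/1997491, 1692782/1997491], P' = [3737917/1997491 -4911792/1997491; -4911792/1997491 7793310/1997491]

step 0: x̄ = F·x = [-9, -9]
step 0: P̄ = F·P·Fᵀ + Q = [33 31; 31 39]
step 0: y = z − H·x̄ = [43]
step 0: S = H·P̄·Hᵀ + R = [828]
step 0: K = P̄·Hᵀ·S⁻¹ = [7/36; 19/92]
step 0: x' = x̄ + K·y = [-23/36, -11/92]
step 0: P' = (I − K·H)·P̄ = [61/36 -9/4; -9/4 339/92]
step 1: x̄ = F·x = [-281/138, -595/276]
step 1: P̄ = F·P·Fᵀ + Q = [217/23 109/46; 109/46 643/92]
step 1: y = z − H·x̄ = [926/69]
step 1: S = H·P̄·Hᵀ + R = [3319/23]
step 1: K = P̄·Hᵀ·S⁻¹ = [760/3319; 485/3319]
step 1: x' = x̄ + K·y = [20647/19914, -2585/13276]
step 1: P' = (I − K·H)·P̄ = [6201/3319 -16323/6638; -16323/6638 51879/13276]
step 2: x̄ = F·x = [38709/13276, 9031/3319]
step 2: P̄ = F·P·Fᵀ + Q = [132343/13276 8295/3319; 8295/3319 23026/3319]
step 2: y = z − H·x̄ = [-175099/13276]
step 2: S = H·P̄·Hᵀ + R = [1997491/13276]
step 2: K = P̄·Hᵀ·S⁻¹ = [463389/1997491; 283748/1997491]
step 2: x' = x̄ + K·y = [-287592/1997491, 1692782/1997491]
step 2: P' = (I − K·H)·P̄ = [3737917/1997491 -4911792/1997491; -4911792/1997491 7793310/1997491]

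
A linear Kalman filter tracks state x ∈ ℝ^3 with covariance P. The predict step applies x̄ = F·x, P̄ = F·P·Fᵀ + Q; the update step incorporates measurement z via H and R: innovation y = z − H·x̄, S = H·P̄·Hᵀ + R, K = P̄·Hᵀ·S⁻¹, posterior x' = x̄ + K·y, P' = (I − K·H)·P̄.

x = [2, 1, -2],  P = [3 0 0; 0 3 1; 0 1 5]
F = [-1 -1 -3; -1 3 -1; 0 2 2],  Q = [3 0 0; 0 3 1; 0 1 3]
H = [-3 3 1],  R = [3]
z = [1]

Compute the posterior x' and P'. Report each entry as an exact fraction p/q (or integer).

x' = [2931/1198, 1956/599, -877/599]
P' = [23039/1198 12312/599 -2709/599; 12312/599 13550/599 -3555/599; -2709/599 -3555/599 2859/599]

x̄ = F·x = [3, 3, -2]
P̄ = F·P·Fᵀ + Q = [60 1 -44; 1 32 13; -44 13 43]
y = z − H·x̄ = [3]
S = H·P̄·Hᵀ + R = [1198]
K = P̄·Hᵀ·S⁻¹ = [-221/1198; 53/599; 107/599]
x' = x̄ + K·y = [2931/1198, 1956/599, -877/599]
P' = (I − K·H)·P̄ = [23039/1198 12312/599 -2709/599; 12312/599 13550/599 -3555/599; -2709/599 -3555/599 2859/599]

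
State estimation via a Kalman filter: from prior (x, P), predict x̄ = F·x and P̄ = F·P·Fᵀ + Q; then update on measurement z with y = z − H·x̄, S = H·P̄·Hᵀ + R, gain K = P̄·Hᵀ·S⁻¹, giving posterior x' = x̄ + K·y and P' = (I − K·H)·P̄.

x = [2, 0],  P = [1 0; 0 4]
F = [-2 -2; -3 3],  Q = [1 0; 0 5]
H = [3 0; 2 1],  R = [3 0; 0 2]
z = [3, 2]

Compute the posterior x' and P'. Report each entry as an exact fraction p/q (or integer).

x̄ = F·x = [-4, -6]
P̄ = F·P·Fᵀ + Q = [21 -18; -18 50]
y = z − H·x̄ = [15, 16]
S = H·P̄·Hᵀ + R = [192 72; 72 64]
K = P̄·Hᵀ·S⁻¹ = [12/37 3/296; -93/148 137/148]
x' = x̄ + K·y = [38/37, -91/148]
P' = (I − K·H)·P̄ = [12/37 -93/148; -93/148 115/37]

x' = [38/37, -91/148]
P' = [12/37 -93/148; -93/148 115/37]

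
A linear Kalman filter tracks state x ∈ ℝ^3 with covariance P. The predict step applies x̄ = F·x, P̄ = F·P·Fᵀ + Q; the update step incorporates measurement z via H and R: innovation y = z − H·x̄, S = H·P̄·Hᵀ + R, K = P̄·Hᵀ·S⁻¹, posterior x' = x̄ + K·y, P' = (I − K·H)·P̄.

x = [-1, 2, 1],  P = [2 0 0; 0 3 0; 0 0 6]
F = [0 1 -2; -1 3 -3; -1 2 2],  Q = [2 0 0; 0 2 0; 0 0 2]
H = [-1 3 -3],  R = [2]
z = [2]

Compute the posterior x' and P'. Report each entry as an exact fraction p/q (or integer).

x̄ = F·x = [0, 4, 7]
P̄ = F·P·Fᵀ + Q = [29 45 -18; 45 85 -16; -18 -16 40]
y = z − H·x̄ = [11]
S = H·P̄·Hᵀ + R = [1066]
K = P̄·Hᵀ·S⁻¹ = [80/533; 129/533; -75/533]
x' = x̄ + K·y = [880/533, 3551/533, 2906/533]
P' = (I − K·H)·P̄ = [2657/533 3345/533 2406/533; 3345/533 12023/533 10822/533; 2406/533 10822/533 10070/533]

x' = [880/533, 3551/533, 2906/533]
P' = [2657/533 3345/533 2406/533; 3345/533 12023/533 10822/533; 2406/533 10822/533 10070/533]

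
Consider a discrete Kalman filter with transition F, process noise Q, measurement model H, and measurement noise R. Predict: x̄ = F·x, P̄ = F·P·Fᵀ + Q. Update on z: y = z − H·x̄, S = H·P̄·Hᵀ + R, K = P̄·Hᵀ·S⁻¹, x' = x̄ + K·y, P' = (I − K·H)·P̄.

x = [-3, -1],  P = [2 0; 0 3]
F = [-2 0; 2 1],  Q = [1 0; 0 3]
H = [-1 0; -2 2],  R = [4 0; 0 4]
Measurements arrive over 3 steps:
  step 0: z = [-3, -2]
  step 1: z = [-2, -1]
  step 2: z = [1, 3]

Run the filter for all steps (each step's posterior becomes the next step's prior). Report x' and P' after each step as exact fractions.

step 0: x' = [17/11, 1/11], P' = [284/231 72/77; 72/77 122/77]
step 1: x' = [407/19999, -37221/79996], P' = [17652/19999 11782/19999; 11782/19999 49531/39998]
step 2: x' = [-453033/571199, 3345614/5140791], P' = [501868/571199 337620/571199; 337620/571199 6359933/5140791]

step 0: x̄ = F·x = [6, -7]
step 0: P̄ = F·P·Fᵀ + Q = [9 -8; -8 14]
step 0: y = z − H·x̄ = [3, 24]
step 0: S = H·P̄·Hᵀ + R = [13 34; 34 160]
step 0: K = P̄·Hᵀ·S⁻¹ = [-71/231 -34/231; -18/77 25/77]
step 0: x' = x̄ + K·y = [17/11, 1/11]
step 0: P' = (I − K·H)·P̄ = [284/231 72/77; 72/77 122/77]
step 1: x̄ = F·x = [-34/11, 35/11]
step 1: P̄ = F·P·Fᵀ + Q = [1367/231 -224/33; -224/33 437/33]
step 1: y = z − H·x̄ = [-56/11, -149/11]
step 1: S = H·P̄·Hᵀ + R = [2291/231 5870/231; 5870/231 31172/231]
step 1: K = P̄·Hᵀ·S⁻¹ = [-4413/19999 -2935/19999; -5891/39998 25967/79996]
step 1: x' = x̄ + K·y = [407/19999, -37221/79996]
step 1: P' = (I − K·H)·P̄ = [17652/19999 11782/19999; 11782/19999 49531/39998]
step 2: x̄ = F·x = [-814/19999, -33965/79996]
step 2: P̄ = F·P·Fᵀ + Q = [90607/19999 -94172/19999; -94172/19999 404997/39998]
step 2: y = z − H·x̄ = [19185/19999, 21529/5714]
step 2: S = H·P̄·Hᵀ + R = [170603/19999 52794/2857; 52794/2857 286542/2857]
step 2: K = P̄·Hᵀ·S⁻¹ = [-125467/571199 -82124/571199; -84405/571199 3321353/10281582]
step 2: x' = x̄ + K·y = [-453033/571199, 3345614/5140791]
step 2: P' = (I − K·H)·P̄ = [501868/571199 337620/571199; 337620/571199 6359933/5140791]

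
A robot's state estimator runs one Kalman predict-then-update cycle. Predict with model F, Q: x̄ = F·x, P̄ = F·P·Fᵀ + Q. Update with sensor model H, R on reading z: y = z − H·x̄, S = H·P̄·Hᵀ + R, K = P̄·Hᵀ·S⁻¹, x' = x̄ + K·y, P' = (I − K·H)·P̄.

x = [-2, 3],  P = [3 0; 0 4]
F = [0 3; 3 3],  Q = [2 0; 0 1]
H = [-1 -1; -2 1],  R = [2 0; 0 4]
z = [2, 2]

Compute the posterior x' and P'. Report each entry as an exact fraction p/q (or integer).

x' = [-719/692, -317/346]
P' = [445/692 9/346; 9/346 221/173]

x̄ = F·x = [9, 3]
P̄ = F·P·Fᵀ + Q = [38 36; 36 64]
y = z − H·x̄ = [14, 17]
S = H·P̄·Hᵀ + R = [176 48; 48 76]
K = P̄·Hᵀ·S⁻¹ = [-463/1384 -109/346; -451/692 53/173]
x' = x̄ + K·y = [-719/692, -317/346]
P' = (I − K·H)·P̄ = [445/692 9/346; 9/346 221/173]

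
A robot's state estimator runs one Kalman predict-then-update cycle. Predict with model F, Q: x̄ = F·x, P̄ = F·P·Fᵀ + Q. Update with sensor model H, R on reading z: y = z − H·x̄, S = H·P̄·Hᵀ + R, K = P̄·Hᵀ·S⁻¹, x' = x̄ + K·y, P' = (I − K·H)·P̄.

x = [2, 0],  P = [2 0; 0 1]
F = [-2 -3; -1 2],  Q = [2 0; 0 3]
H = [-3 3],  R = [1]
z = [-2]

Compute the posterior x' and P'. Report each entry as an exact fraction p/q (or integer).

x' = [-652/289, -842/289]
P' = [1522/289 1501/289; 1501/289 1512/289]

x̄ = F·x = [-4, -2]
P̄ = F·P·Fᵀ + Q = [19 -2; -2 9]
y = z − H·x̄ = [-8]
S = H·P̄·Hᵀ + R = [289]
K = P̄·Hᵀ·S⁻¹ = [-63/289; 33/289]
x' = x̄ + K·y = [-652/289, -842/289]
P' = (I − K·H)·P̄ = [1522/289 1501/289; 1501/289 1512/289]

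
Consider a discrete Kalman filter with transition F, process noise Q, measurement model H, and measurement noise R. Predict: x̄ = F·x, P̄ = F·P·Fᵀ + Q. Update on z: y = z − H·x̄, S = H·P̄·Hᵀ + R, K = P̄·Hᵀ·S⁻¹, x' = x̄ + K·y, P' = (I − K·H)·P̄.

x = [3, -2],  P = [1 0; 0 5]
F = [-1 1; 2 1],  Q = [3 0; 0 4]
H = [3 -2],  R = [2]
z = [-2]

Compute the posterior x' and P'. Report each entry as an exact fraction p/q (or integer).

x̄ = F·x = [-5, 4]
P̄ = F·P·Fᵀ + Q = [9 3; 3 13]
y = z − H·x̄ = [21]
S = H·P̄·Hᵀ + R = [99]
K = P̄·Hᵀ·S⁻¹ = [7/33; -17/99]
x' = x̄ + K·y = [-6/11, 13/33]
P' = (I − K·H)·P̄ = [50/11 218/33; 218/33 998/99]

x' = [-6/11, 13/33]
P' = [50/11 218/33; 218/33 998/99]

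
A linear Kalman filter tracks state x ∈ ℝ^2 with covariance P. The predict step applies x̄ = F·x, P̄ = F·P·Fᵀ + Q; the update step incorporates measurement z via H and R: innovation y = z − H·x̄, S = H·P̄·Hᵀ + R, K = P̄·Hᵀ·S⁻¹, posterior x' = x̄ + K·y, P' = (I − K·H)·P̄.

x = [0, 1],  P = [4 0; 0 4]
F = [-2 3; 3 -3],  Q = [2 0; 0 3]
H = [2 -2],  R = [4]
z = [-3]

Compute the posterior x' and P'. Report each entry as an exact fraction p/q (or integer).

x̄ = F·x = [3, -3]
P̄ = F·P·Fᵀ + Q = [54 -60; -60 75]
y = z − H·x̄ = [-15]
S = H·P̄·Hᵀ + R = [1000]
K = P̄·Hᵀ·S⁻¹ = [57/250; -27/100]
x' = x̄ + K·y = [-21/50, 21/20]
P' = (I − K·H)·P̄ = [252/125 39/25; 39/25 21/10]

x' = [-21/50, 21/20]
P' = [252/125 39/25; 39/25 21/10]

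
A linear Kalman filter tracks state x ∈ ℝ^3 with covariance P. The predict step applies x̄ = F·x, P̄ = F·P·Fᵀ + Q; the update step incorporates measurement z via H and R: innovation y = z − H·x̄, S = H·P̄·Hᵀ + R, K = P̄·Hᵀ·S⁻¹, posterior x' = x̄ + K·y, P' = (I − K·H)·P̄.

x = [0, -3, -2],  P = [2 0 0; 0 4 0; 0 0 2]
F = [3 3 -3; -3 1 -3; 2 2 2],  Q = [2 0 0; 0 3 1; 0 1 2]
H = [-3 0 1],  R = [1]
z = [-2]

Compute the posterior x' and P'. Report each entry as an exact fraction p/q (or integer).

x̄ = F·x = [-3, 3, -10]
P̄ = F·P·Fᵀ + Q = [74 12 24; 12 43 -15; 24 -15 34]
y = z − H·x̄ = [-1]
S = H·P̄·Hᵀ + R = [557]
K = P̄·Hᵀ·S⁻¹ = [-198/557; -51/557; -38/557]
x' = x̄ + K·y = [-1473/557, 1722/557, -5532/557]
P' = (I − K·H)·P̄ = [2014/557 -3414/557 5844/557; -3414/557 21350/557 -10293/557; 5844/557 -10293/557 17494/557]

x' = [-1473/557, 1722/557, -5532/557]
P' = [2014/557 -3414/557 5844/557; -3414/557 21350/557 -10293/557; 5844/557 -10293/557 17494/557]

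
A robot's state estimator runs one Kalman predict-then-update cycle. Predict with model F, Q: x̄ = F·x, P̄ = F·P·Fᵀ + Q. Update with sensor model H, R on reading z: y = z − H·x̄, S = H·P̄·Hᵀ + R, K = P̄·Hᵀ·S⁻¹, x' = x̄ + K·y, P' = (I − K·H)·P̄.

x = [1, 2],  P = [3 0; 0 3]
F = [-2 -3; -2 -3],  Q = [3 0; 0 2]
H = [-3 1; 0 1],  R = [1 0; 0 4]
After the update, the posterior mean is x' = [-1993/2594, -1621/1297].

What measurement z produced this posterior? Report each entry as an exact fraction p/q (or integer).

z = [1, -1]

x̄ = F·x = [-8, -8]
P̄ = F·P·Fᵀ + Q = [42 39; 39 41]
S = H·P̄·Hᵀ + R = [186 -76; -76 45]
K = P̄·Hᵀ·S⁻¹ = [-951/2594 321/1297; -152/1297 925/1297]
x' − x̄ = [18759/2594, 8755/1297] = K·y
y = (KᵀK)⁻¹·Kᵀ·(x' − x̄) = [-15, 7]
z = y + H·x̄ = [-15, 7] + [16, -8] = [1, -1]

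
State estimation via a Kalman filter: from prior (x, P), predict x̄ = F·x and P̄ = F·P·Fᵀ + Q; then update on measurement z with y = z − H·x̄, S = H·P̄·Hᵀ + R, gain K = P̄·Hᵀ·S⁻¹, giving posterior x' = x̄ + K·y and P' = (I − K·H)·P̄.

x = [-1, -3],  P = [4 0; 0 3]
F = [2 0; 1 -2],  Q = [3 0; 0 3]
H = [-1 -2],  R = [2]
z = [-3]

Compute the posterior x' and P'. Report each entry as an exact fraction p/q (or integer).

x̄ = F·x = [-2, 5]
P̄ = F·P·Fᵀ + Q = [19 8; 8 19]
y = z − H·x̄ = [5]
S = H·P̄·Hᵀ + R = [129]
K = P̄·Hᵀ·S⁻¹ = [-35/129; -46/129]
x' = x̄ + K·y = [-433/129, 415/129]
P' = (I − K·H)·P̄ = [1226/129 -578/129; -578/129 335/129]

x' = [-433/129, 415/129]
P' = [1226/129 -578/129; -578/129 335/129]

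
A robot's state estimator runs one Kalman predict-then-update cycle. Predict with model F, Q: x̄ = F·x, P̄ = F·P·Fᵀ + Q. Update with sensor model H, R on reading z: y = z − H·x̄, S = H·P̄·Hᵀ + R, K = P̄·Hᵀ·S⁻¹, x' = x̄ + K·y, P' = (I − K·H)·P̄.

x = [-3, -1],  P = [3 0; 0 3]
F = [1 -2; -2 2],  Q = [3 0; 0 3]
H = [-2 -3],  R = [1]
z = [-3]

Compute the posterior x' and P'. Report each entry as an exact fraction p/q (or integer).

x̄ = F·x = [-1, 4]
P̄ = F·P·Fᵀ + Q = [18 -18; -18 27]
y = z − H·x̄ = [7]
S = H·P̄·Hᵀ + R = [100]
K = P̄·Hᵀ·S⁻¹ = [9/50; -9/20]
x' = x̄ + K·y = [13/50, 17/20]
P' = (I − K·H)·P̄ = [369/25 -99/10; -99/10 27/4]

x' = [13/50, 17/20]
P' = [369/25 -99/10; -99/10 27/4]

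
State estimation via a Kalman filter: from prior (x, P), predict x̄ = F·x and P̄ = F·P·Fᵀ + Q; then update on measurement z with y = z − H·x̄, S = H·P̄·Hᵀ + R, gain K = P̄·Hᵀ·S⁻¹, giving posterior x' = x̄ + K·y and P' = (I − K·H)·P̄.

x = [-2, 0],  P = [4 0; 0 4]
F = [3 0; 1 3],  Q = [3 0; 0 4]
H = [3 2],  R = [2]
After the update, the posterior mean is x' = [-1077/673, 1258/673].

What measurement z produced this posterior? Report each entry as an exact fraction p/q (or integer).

z = [-1]

x̄ = F·x = [-6, -2]
P̄ = F·P·Fᵀ + Q = [39 12; 12 44]
S = H·P̄·Hᵀ + R = [673]
K = P̄·Hᵀ·S⁻¹ = [141/673; 124/673]
x' − x̄ = [2961/673, 2604/673] = K·y
y = (KᵀK)⁻¹·Kᵀ·(x' − x̄) = [21]
z = y + H·x̄ = [21] + [-22] = [-1]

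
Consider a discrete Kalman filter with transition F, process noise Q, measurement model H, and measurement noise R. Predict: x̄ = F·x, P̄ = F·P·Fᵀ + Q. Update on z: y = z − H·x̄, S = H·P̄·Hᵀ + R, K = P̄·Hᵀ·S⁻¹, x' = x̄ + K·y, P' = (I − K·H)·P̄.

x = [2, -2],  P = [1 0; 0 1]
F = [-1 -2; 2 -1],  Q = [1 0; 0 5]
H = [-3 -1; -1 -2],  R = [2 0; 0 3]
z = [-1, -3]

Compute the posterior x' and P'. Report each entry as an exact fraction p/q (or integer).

x̄ = F·x = [2, 6]
P̄ = F·P·Fᵀ + Q = [6 0; 0 10]
y = z − H·x̄ = [11, 11]
S = H·P̄·Hᵀ + R = [66 38; 38 49]
K = P̄·Hᵀ·S⁻¹ = [-327/895 144/895; 27/179 -94/179]
x' = x̄ + K·y = [-223/895, 337/179]
P' = (I − K·H)·P̄ = [348/895 -78/179; -78/179 180/179]

x' = [-223/895, 337/179]
P' = [348/895 -78/179; -78/179 180/179]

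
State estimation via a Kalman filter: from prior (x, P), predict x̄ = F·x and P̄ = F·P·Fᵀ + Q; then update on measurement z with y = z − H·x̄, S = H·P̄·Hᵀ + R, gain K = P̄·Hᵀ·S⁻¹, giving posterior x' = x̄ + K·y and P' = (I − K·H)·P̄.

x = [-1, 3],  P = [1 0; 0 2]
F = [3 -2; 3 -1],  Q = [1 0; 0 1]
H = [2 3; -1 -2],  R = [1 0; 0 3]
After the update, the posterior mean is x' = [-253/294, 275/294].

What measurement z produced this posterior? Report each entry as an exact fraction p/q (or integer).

x̄ = F·x = [-9, -6]
P̄ = F·P·Fᵀ + Q = [18 13; 13 12]
S = H·P̄·Hᵀ + R = [337 -199; -199 121]
K = P̄·Hᵀ·S⁻¹ = [319/1176 97/1176; 139/1176 -131/1176]
x' − x̄ = [2393/294, 2039/294] = K·y
y = (KᵀK)⁻¹·Kᵀ·(x' − x̄) = [37, -23]
z = y + H·x̄ = [37, -23] + [-36, 21] = [1, -2]

z = [1, -2]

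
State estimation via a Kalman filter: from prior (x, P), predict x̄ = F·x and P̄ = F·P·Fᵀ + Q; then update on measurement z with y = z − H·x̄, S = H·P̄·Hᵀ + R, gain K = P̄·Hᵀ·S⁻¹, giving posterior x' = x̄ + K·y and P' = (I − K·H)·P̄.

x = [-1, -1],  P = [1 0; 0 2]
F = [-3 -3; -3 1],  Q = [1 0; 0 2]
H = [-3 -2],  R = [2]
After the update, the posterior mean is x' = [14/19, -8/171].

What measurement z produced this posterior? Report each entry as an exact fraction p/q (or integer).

z = [-2]

x̄ = F·x = [6, 2]
P̄ = F·P·Fᵀ + Q = [28 3; 3 13]
S = H·P̄·Hᵀ + R = [342]
K = P̄·Hᵀ·S⁻¹ = [-5/19; -35/342]
x' − x̄ = [-100/19, -350/171] = K·y
y = (KᵀK)⁻¹·Kᵀ·(x' − x̄) = [20]
z = y + H·x̄ = [20] + [-22] = [-2]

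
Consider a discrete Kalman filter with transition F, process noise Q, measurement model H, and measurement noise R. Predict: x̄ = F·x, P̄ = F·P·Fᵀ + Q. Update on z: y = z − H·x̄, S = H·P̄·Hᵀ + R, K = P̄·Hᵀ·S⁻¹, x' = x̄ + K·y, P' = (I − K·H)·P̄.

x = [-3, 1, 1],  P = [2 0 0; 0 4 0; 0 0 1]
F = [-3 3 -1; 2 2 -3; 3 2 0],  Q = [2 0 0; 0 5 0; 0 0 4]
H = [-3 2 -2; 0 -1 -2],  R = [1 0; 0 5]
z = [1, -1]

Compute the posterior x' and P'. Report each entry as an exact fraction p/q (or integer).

x̄ = F·x = [11, -7, -7]
P̄ = F·P·Fᵀ + Q = [57 15 6; 15 38 28; 6 28 38]
y = z − H·x̄ = [34, -22]
S = H·P̄·Hᵀ + R = [486 101; 101 307]
K = P̄·Hᵀ·S⁻¹ = [-44244/139001 2331/139001; 1819/139001 -43159/139001; -1162/139001 -46706/139001]
x' = x̄ + K·y = [-26567/139001, 38337/139001, 15017/139001]
P' = (I − K·H)·P̄ = [1216662/139001 1198029/139001 -604842/139001; 1198029/139001 1270567/139001 -527386/139001; -604842/139001 -527386/139001 380458/139001]

x' = [-26567/139001, 38337/139001, 15017/139001]
P' = [1216662/139001 1198029/139001 -604842/139001; 1198029/139001 1270567/139001 -527386/139001; -604842/139001 -527386/139001 380458/139001]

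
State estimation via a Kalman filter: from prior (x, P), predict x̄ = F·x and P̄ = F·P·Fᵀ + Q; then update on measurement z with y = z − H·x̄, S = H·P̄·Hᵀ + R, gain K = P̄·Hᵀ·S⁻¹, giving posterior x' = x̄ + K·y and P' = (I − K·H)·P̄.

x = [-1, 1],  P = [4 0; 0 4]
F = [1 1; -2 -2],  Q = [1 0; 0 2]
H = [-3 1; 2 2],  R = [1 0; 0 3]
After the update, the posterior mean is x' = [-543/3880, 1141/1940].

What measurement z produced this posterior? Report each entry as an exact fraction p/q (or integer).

x̄ = F·x = [0, 0]
P̄ = F·P·Fᵀ + Q = [9 -16; -16 34]
S = H·P̄·Hᵀ + R = [212 78; 78 47]
K = P̄·Hᵀ·S⁻¹ = [-929/3880 193/1940; 523/1940 309/970]
x' − x̄ = [-543/3880, 1141/1940] = K·y
y = (KᵀK)⁻¹·Kᵀ·(x' − x̄) = [1, 1]
z = y + H·x̄ = [1, 1] + [0, 0] = [1, 1]

z = [1, 1]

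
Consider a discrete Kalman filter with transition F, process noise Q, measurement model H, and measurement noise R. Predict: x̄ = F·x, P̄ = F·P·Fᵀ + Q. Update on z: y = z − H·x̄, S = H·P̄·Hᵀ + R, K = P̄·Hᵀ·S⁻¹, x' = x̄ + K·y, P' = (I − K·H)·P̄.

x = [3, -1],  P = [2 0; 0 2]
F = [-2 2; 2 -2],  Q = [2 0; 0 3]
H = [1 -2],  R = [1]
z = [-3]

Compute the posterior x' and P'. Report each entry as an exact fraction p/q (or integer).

x̄ = F·x = [-8, 8]
P̄ = F·P·Fᵀ + Q = [18 -16; -16 19]
y = z − H·x̄ = [21]
S = H·P̄·Hᵀ + R = [159]
K = P̄·Hᵀ·S⁻¹ = [50/159; -18/53]
x' = x̄ + K·y = [-74/53, 46/53]
P' = (I − K·H)·P̄ = [362/159 52/53; 52/53 35/53]

x' = [-74/53, 46/53]
P' = [362/159 52/53; 52/53 35/53]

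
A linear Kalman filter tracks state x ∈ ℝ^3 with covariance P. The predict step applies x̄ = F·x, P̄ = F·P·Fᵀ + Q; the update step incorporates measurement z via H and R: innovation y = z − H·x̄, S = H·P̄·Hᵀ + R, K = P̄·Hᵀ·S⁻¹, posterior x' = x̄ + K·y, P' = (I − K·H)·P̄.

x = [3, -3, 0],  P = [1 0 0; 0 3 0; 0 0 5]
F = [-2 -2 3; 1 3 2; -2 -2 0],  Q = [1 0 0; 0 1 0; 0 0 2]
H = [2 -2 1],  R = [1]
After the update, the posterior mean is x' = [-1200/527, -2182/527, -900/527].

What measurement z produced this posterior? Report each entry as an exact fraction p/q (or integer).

z = [2]

x̄ = F·x = [0, -6, 0]
P̄ = F·P·Fᵀ + Q = [62 10 16; 10 49 -20; 16 -20 18]
S = H·P̄·Hᵀ + R = [527]
K = P̄·Hᵀ·S⁻¹ = [120/527; -98/527; 90/527]
x' − x̄ = [-1200/527, 980/527, -900/527] = K·y
y = (KᵀK)⁻¹·Kᵀ·(x' − x̄) = [-10]
z = y + H·x̄ = [-10] + [12] = [2]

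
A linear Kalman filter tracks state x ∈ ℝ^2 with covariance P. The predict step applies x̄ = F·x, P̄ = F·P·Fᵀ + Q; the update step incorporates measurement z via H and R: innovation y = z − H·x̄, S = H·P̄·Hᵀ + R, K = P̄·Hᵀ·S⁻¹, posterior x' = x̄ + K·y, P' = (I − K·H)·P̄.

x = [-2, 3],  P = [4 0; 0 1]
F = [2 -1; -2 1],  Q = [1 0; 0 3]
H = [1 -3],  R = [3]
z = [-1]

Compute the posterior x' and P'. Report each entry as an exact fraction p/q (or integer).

x̄ = F·x = [-7, 7]
P̄ = F·P·Fᵀ + Q = [18 -17; -17 20]
y = z − H·x̄ = [27]
S = H·P̄·Hᵀ + R = [303]
K = P̄·Hᵀ·S⁻¹ = [23/101; -77/303]
x' = x̄ + K·y = [-86/101, 14/101]
P' = (I − K·H)·P̄ = [231/101 54/101; 54/101 131/303]

x' = [-86/101, 14/101]
P' = [231/101 54/101; 54/101 131/303]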